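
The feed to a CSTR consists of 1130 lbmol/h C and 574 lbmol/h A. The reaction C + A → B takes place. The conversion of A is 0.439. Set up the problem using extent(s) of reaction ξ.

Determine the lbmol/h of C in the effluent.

878 lbmol/h

A reacted = 0.439 × 574 = 252 lbmol/h; ν_A = −1, so ξ = 252/1 = 252 lbmol/h.
Outlet amounts (n = n₀ + ν ξ):
  C: 1130 − 1(252) = 878
  A: 574 − 1(252) = 322
  B: 0 + 1(252) = 252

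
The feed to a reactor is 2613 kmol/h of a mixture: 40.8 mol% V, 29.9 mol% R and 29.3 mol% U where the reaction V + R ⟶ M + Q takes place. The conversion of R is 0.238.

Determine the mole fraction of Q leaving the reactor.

0.0712

R reacted = 0.238 × 781.3 = 185.9 kmol/h; ν_R = −1, so ξ = 185.9/1 = 185.9 kmol/h.
Outlet amounts (n = n₀ + ν ξ):
  V: 1066 − 1(185.9) = 880.2
  R: 781.3 − 1(185.9) = 595.3
  M: 0 + 1(185.9) = 185.9
  Q: 0 + 1(185.9) = 185.9
  U: 765.6 (inert)
Total out = 2613 kmol/h; y_Q = 185.9 / 2613 = 0.07116.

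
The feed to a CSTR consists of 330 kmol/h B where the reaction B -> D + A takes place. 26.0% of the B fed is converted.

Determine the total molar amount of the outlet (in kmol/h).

416 kmol/h

B reacted = 0.26 × 330 = 85.8 kmol/h; ν_B = −1, so ξ = 85.8/1 = 85.8 kmol/h.
Outlet amounts (n = n₀ + ν ξ):
  B: 330 − 1(85.8) = 244.2
  D: 0 + 1(85.8) = 85.8
  A: 0 + 1(85.8) = 85.8
Total out = 244.2 + 85.8 + 85.8 = 415.8 kmol/h.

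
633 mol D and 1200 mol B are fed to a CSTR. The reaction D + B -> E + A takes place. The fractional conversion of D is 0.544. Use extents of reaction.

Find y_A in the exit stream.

0.188

D reacted = 0.544 × 633 = 344.4 mol; ν_D = −1, so ξ = 344.4/1 = 344.4 mol.
Outlet amounts (n = n₀ + ν ξ):
  D: 633 − 1(344.4) = 288.6
  B: 1200 − 1(344.4) = 855.6
  E: 0 + 1(344.4) = 344.4
  A: 0 + 1(344.4) = 344.4
Total out = 1833 mol; y_A = 344.4 / 1833 = 0.1879.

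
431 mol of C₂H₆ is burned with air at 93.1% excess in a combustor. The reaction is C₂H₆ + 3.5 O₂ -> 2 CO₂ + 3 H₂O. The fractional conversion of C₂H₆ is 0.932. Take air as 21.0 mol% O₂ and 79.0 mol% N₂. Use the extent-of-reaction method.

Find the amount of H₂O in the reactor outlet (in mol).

Stoichiometric O₂ = 3.5 × 431 = 1508 mol; O₂ fed = 1508 × 1.931 = 2913 mol.
N₂ fed = 2913 × 79/21 = 10960 mol.
Fuel reacted = 0.932 × 431 → ξ = 401.7 mol.
Outlet (n = n₀ + ν ξ):
  C₂H₆: 431 − 1(401.7) = 29.31
  O₂: 2913 − 3.5(401.7) = 1507
  N₂: 10960 (inert)
  CO₂: 0 + 2(401.7) = 803.4
  H₂O: 0 + 3(401.7) = 1205

1210 mol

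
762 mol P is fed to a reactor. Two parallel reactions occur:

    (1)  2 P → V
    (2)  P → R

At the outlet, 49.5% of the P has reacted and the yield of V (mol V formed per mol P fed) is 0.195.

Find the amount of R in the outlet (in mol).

80 mol

Yield of V: 1ξ₁ / 762 = 0.195 → ξ₁ = 148.6 mol.
Conversion of P: 2ξ₁ + 1ξ₂ = 0.495 × 762 = 377.2 → ξ₂ = 80.01 mol.
Outlet amounts (n = n₀ + Σ ν·ξ):
  P: 762 − 2(148.6) − 1(80.01) = 384.8
  V: 0 + 1(148.6) = 148.6
  R: 0 + 1(80.01) = 80.01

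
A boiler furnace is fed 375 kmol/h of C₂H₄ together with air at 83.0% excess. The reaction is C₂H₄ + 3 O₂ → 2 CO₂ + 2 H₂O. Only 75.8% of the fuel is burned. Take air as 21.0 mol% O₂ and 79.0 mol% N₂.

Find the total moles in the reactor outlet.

Stoichiometric O₂ = 3 × 375 = 1125 kmol/h; O₂ fed = 1125 × 1.830 = 2059 kmol/h.
N₂ fed = 2059 × 79/21 = 7745 kmol/h.
Fuel reacted = 0.758 × 375 → ξ = 284.2 kmol/h.
Outlet (n = n₀ + ν ξ):
  C₂H₄: 375 − 1(284.2) = 90.75
  O₂: 2059 − 3(284.2) = 1206
  N₂: 7745 (inert)
  CO₂: 0 + 2(284.2) = 568.5
  H₂O: 0 + 2(284.2) = 568.5
Total out = 90.75 + 1206 + 7745 + 568.5 + 568.5 = 10180 kmol/h.

10200 kmol/h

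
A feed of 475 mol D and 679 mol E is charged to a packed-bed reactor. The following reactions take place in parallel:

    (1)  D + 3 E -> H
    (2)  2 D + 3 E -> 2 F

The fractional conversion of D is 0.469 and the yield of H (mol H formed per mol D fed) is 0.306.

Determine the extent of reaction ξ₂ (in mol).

ξ₂ = 38.7 mol

Yield of H: 1ξ₁ / 475 = 0.306 → ξ₁ = 145.3 mol.
Conversion of D: 1ξ₁ + 2ξ₂ = 0.469 × 475 = 222.8 → ξ₂ = 38.71 mol.
Outlet amounts (n = n₀ + Σ ν·ξ):
  D: 475 − 1(145.3) − 2(38.71) = 252.2
  E: 679 − 3(145.3) − 3(38.71) = 126.8
  H: 0 + 1(145.3) = 145.3
  F: 0 + 2(38.71) = 77.42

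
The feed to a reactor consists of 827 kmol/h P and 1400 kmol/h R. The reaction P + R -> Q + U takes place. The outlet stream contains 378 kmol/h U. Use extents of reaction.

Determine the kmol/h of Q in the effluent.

378 kmol/h

For U: n = n₀ + 1ξ → 378 = 0 + 1ξ, giving ξ = 378 kmol/h.
Outlet amounts (n = n₀ + ν ξ):
  P: 827 − 1(378) = 449
  R: 1400 − 1(378) = 1022
  Q: 0 + 1(378) = 378
  U: 0 + 1(378) = 378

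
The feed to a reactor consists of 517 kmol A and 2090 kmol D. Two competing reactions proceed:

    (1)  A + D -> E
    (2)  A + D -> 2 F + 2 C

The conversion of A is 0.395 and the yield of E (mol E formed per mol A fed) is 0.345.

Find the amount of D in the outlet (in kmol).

1890 kmol

Yield of E: 1ξ₁ / 517 = 0.345 → ξ₁ = 178.4 kmol.
Conversion of A: 1ξ₁ + 1ξ₂ = 0.395 × 517 = 204.2 → ξ₂ = 25.85 kmol.
Outlet amounts (n = n₀ + Σ ν·ξ):
  A: 517 − 1(178.4) − 1(25.85) = 312.8
  D: 2090 − 1(178.4) − 1(25.85) = 1886
  E: 0 + 1(178.4) = 178.4
  F: 0 + 2(25.85) = 51.7
  C: 0 + 2(25.85) = 51.7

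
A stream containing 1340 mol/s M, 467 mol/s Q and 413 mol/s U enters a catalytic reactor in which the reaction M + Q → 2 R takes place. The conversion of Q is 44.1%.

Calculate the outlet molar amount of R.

412 mol/s

Q reacted = 0.441 × 467 = 205.9 mol/s; ν_Q = −1, so ξ = 205.9/1 = 205.9 mol/s.
Outlet amounts (n = n₀ + ν ξ):
  M: 1340 − 1(205.9) = 1134
  Q: 467 − 1(205.9) = 261.1
  R: 0 + 2(205.9) = 411.9
  U: 413 (inert)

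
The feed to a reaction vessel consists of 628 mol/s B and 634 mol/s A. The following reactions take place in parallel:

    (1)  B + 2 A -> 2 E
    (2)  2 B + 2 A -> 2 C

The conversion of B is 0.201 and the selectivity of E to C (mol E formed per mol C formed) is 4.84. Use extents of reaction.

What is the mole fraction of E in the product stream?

Conversion of B: B consumed = 0.201 × 628 = 126.2 mol/s = 1ξ₁ + 2ξ₂.
Selectivity: 2ξ₁ / (2ξ₂) = 4.84 → ξ₁ = 4.84 ξ₂.
Substitute: (1·4.84 + 2) ξ₂ = 126.2 → ξ₂ = 18.45 mol/s, ξ₁ = 89.32 mol/s.
Outlet amounts (n = n₀ + Σ ν·ξ):
  B: 628 − 1(89.32) − 2(18.45) = 501.8
  A: 634 − 2(89.32) − 2(18.45) = 418.5
  E: 0 + 2(89.32) = 178.6
  C: 0 + 2(18.45) = 36.91
Total out = 1136 mol/s; y_E = 178.6 / 1136 = 0.1573.

0.157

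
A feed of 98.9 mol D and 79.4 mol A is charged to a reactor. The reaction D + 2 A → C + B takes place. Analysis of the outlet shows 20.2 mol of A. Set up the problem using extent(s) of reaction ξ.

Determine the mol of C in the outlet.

For A: n = n₀ − 2ξ → 20.2 = 79.4 − 2ξ, giving ξ = 29.6 mol.
Outlet amounts (n = n₀ + ν ξ):
  D: 98.9 − 1(29.6) = 69.3
  A: 79.4 − 2(29.6) = 20.2
  C: 0 + 1(29.6) = 29.6
  B: 0 + 1(29.6) = 29.6

29.6 mol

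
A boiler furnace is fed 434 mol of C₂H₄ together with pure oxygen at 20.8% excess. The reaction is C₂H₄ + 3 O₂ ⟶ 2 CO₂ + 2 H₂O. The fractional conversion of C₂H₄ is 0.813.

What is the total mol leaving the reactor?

2010 mol

Stoichiometric O₂ = 3 × 434 = 1302 mol; O₂ fed = 1302 × 1.208 = 1573 mol.
Fuel reacted = 0.813 × 434 → ξ = 352.8 mol.
Outlet (n = n₀ + ν ξ):
  C₂H₄: 434 − 1(352.8) = 81.16
  O₂: 1573 − 3(352.8) = 514.3
  CO₂: 0 + 2(352.8) = 705.7
  H₂O: 0 + 2(352.8) = 705.7
Total out = 81.16 + 514.3 + 705.7 + 705.7 = 2007 mol.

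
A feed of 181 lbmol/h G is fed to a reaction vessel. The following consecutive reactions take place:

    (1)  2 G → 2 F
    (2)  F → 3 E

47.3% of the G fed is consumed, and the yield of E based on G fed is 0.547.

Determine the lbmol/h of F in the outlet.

52.6 lbmol/h

Conversion of G: G consumed = 2ξ₁ = 0.473 × 181 → ξ₁ = 42.81 lbmol/h.
Yield of E: 3ξ₂ / 181 = 0.547 → ξ₂ = 33 lbmol/h.
Outlet amounts (n = n₀ + Σ ν·ξ):
  G: 181 − 2(42.81) = 95.39
  F: 0 + 2(42.81) − 1(33) = 52.61
  E: 0 + 3(33) = 99.01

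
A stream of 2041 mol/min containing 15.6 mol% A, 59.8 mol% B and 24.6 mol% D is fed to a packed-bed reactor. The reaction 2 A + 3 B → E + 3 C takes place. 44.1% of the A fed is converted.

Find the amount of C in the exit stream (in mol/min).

A reacted = 0.441 × 318.4 = 140.4 mol/min; ν_A = −2, so ξ = 140.4/2 = 70.21 mol/min.
Outlet amounts (n = n₀ + ν ξ):
  A: 318.4 − 2(70.21) = 178
  B: 1221 − 3(70.21) = 1010
  E: 0 + 1(70.21) = 70.21
  C: 0 + 3(70.21) = 210.6
  D: 502.1 (inert)

211 mol/min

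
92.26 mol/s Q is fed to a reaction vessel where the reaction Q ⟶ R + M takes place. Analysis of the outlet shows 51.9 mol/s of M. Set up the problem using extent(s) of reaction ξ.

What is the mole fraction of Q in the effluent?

For M: n = n₀ + 1ξ → 51.9 = 0 + 1ξ, giving ξ = 51.9 mol/s.
Outlet amounts (n = n₀ + ν ξ):
  Q: 92.26 − 1(51.9) = 40.36
  R: 0 + 1(51.9) = 51.9
  M: 0 + 1(51.9) = 51.9
Total out = 144.2 mol/s; y_Q = 40.36 / 144.2 = 0.28.

0.28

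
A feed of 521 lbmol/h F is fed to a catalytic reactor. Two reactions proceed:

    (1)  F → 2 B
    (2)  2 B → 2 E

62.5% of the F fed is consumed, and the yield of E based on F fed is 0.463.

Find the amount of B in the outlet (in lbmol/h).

Conversion of F: F consumed = 1ξ₁ = 0.625 × 521 → ξ₁ = 325.6 lbmol/h.
Yield of E: 2ξ₂ / 521 = 0.463 → ξ₂ = 120.6 lbmol/h.
Outlet amounts (n = n₀ + Σ ν·ξ):
  F: 521 − 1(325.6) = 195.4
  B: 0 + 2(325.6) − 2(120.6) = 410
  E: 0 + 2(120.6) = 241.2

410 lbmol/h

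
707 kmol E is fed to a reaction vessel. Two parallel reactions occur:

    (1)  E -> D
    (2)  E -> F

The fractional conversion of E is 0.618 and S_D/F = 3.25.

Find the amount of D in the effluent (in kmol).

334 kmol

Conversion of E: E consumed = 0.618 × 707 = 436.9 kmol = 1ξ₁ + 1ξ₂.
Selectivity: 1ξ₁ / (1ξ₂) = 3.25 → ξ₁ = 3.25 ξ₂.
Substitute: (1·3.25 + 1) ξ₂ = 436.9 → ξ₂ = 102.8 kmol, ξ₁ = 334.1 kmol.
Outlet amounts (n = n₀ + Σ ν·ξ):
  E: 707 − 1(334.1) − 1(102.8) = 270.1
  D: 0 + 1(334.1) = 334.1
  F: 0 + 1(102.8) = 102.8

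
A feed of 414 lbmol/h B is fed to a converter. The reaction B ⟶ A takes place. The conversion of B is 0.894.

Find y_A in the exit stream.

B reacted = 0.894 × 414 = 370.1 lbmol/h; ν_B = −1, so ξ = 370.1/1 = 370.1 lbmol/h.
Outlet amounts (n = n₀ + ν ξ):
  B: 414 − 1(370.1) = 43.88
  A: 0 + 1(370.1) = 370.1
Total out = 414 lbmol/h; y_A = 370.1 / 414 = 0.894.

0.894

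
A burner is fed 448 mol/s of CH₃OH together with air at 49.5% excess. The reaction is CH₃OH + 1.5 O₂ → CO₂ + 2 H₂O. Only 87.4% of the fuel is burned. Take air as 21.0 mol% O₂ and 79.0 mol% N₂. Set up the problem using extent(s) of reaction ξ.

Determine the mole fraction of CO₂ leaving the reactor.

0.0721

Stoichiometric O₂ = 1.5 × 448 = 672 mol/s; O₂ fed = 672 × 1.495 = 1005 mol/s.
N₂ fed = 1005 × 79/21 = 3779 mol/s.
Fuel reacted = 0.874 × 448 → ξ = 391.6 mol/s.
Outlet (n = n₀ + ν ξ):
  CH₃OH: 448 − 1(391.6) = 56.45
  O₂: 1005 − 1.5(391.6) = 417.3
  N₂: 3779 (inert)
  CO₂: 0 + 1(391.6) = 391.6
  H₂O: 0 + 2(391.6) = 783.1
Total out = 5428 mol/s; y_CO₂ = 391.6 / 5428 = 0.07214.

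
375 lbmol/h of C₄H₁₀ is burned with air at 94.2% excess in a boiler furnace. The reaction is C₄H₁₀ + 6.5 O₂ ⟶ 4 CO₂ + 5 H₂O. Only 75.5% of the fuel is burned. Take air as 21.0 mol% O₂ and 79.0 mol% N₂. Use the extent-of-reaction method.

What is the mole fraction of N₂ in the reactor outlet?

Stoichiometric O₂ = 6.5 × 375 = 2438 lbmol/h; O₂ fed = 2438 × 1.942 = 4734 lbmol/h.
N₂ fed = 4734 × 79/21 = 17810 lbmol/h.
Fuel reacted = 0.755 × 375 → ξ = 283.1 lbmol/h.
Outlet (n = n₀ + ν ξ):
  C₄H₁₀: 375 − 1(283.1) = 91.88
  O₂: 4734 − 6.5(283.1) = 2893
  N₂: 17810 (inert)
  CO₂: 0 + 4(283.1) = 1132
  H₂O: 0 + 5(283.1) = 1416
Total out = 23340 lbmol/h; y_N₂ = 17810 / 23340 = 0.7629.

0.763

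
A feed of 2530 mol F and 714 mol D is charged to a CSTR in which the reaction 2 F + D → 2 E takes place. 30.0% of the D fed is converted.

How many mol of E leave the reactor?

D reacted = 0.3 × 714 = 214.2 mol; ν_D = −1, so ξ = 214.2/1 = 214.2 mol.
Outlet amounts (n = n₀ + ν ξ):
  F: 2530 − 2(214.2) = 2102
  D: 714 − 1(214.2) = 499.8
  E: 0 + 2(214.2) = 428.4

428 mol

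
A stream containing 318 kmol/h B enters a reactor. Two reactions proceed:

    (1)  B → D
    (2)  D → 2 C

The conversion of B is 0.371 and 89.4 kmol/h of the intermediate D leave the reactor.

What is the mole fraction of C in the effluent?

0.165

Conversion of B: B consumed = 1ξ₁ = 0.371 × 318 → ξ₁ = 118 kmol/h.
D balance: n_D = 0 + 1ξ₁ − 1ξ₂ = 89.4 → ξ₂ = (1·118 − 89.4)/1 = 28.58 kmol/h.
Outlet amounts (n = n₀ + Σ ν·ξ):
  B: 318 − 1(118) = 200
  D: 0 + 1(118) − 1(28.58) = 89.4
  C: 0 + 2(28.58) = 57.16
Total out = 346.6 kmol/h; y_C = 57.16 / 346.6 = 0.1649.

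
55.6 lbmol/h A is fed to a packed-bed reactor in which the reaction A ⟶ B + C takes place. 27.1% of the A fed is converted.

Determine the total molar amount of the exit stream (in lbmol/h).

A reacted = 0.271 × 55.6 = 15.07 lbmol/h; ν_A = −1, so ξ = 15.07/1 = 15.07 lbmol/h.
Outlet amounts (n = n₀ + ν ξ):
  A: 55.6 − 1(15.07) = 40.53
  B: 0 + 1(15.07) = 15.07
  C: 0 + 1(15.07) = 15.07
Total out = 40.53 + 15.07 + 15.07 = 70.67 lbmol/h.

70.7 lbmol/h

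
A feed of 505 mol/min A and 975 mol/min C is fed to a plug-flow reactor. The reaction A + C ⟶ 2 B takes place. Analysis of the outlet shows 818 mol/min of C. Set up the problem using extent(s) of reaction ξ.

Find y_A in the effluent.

0.235

For C: n = n₀ − 1ξ → 818 = 975 − 1ξ, giving ξ = 157 mol/min.
Outlet amounts (n = n₀ + ν ξ):
  A: 505 − 1(157) = 348
  C: 975 − 1(157) = 818
  B: 0 + 2(157) = 314
Total out = 1480 mol/min; y_A = 348 / 1480 = 0.2351.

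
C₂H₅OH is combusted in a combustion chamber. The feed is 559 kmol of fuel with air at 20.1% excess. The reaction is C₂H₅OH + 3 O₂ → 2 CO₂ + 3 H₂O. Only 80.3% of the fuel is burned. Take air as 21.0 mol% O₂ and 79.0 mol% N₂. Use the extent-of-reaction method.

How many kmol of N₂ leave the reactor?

7580 kmol

Stoichiometric O₂ = 3 × 559 = 1677 kmol; O₂ fed = 1677 × 1.201 = 2014 kmol.
N₂ fed = 2014 × 79/21 = 7577 kmol.
Fuel reacted = 0.803 × 559 → ξ = 448.9 kmol.
Outlet (n = n₀ + ν ξ):
  C₂H₅OH: 559 − 1(448.9) = 110.1
  O₂: 2014 − 3(448.9) = 667.4
  N₂: 7577 (inert)
  CO₂: 0 + 2(448.9) = 897.8
  H₂O: 0 + 3(448.9) = 1347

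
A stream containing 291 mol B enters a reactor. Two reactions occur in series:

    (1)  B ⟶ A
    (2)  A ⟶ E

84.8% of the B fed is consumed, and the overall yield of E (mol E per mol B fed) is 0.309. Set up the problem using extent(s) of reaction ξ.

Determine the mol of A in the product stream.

157 mol

Conversion of B: B consumed = 1ξ₁ = 0.848 × 291 → ξ₁ = 246.8 mol.
Yield of E: 1ξ₂ / 291 = 0.309 → ξ₂ = 89.92 mol.
Outlet amounts (n = n₀ + Σ ν·ξ):
  B: 291 − 1(246.8) = 44.23
  A: 0 + 1(246.8) − 1(89.92) = 156.8
  E: 0 + 1(89.92) = 89.92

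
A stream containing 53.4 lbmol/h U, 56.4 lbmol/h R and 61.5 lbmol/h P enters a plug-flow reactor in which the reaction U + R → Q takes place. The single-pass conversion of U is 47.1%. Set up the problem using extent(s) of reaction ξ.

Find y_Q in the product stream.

U reacted = 0.471 × 53.4 = 25.15 lbmol/h; ν_U = −1, so ξ = 25.15/1 = 25.15 lbmol/h.
Outlet amounts (n = n₀ + ν ξ):
  U: 53.4 − 1(25.15) = 28.25
  R: 56.4 − 1(25.15) = 31.25
  Q: 0 + 1(25.15) = 25.15
  P: 61.5 (inert)
Total out = 146.1 lbmol/h; y_Q = 25.15 / 146.1 = 0.1721.

0.172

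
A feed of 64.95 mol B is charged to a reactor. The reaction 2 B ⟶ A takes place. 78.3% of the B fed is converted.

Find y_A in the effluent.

B reacted = 0.783 × 64.95 = 50.86 mol; ν_B = −2, so ξ = 50.86/2 = 25.43 mol.
Outlet amounts (n = n₀ + ν ξ):
  B: 64.95 − 2(25.43) = 14.09
  A: 0 + 1(25.43) = 25.43
Total out = 39.52 mol; y_A = 25.43 / 39.52 = 0.6434.

0.643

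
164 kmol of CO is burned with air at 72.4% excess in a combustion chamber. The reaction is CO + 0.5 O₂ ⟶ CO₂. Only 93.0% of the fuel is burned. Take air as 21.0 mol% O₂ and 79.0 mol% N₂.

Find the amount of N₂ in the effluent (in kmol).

532 kmol

Stoichiometric O₂ = 0.5 × 164 = 82 kmol; O₂ fed = 82 × 1.724 = 141.4 kmol.
N₂ fed = 141.4 × 79/21 = 531.8 kmol.
Fuel reacted = 0.93 × 164 → ξ = 152.5 kmol.
Outlet (n = n₀ + ν ξ):
  CO: 164 − 1(152.5) = 11.48
  O₂: 141.4 − 0.5(152.5) = 65.11
  N₂: 531.8 (inert)
  CO₂: 0 + 1(152.5) = 152.5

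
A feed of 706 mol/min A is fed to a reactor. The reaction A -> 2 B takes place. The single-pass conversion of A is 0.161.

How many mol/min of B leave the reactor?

227 mol/min

A reacted = 0.161 × 706 = 113.7 mol/min; ν_A = −1, so ξ = 113.7/1 = 113.7 mol/min.
Outlet amounts (n = n₀ + ν ξ):
  A: 706 − 1(113.7) = 592.3
  B: 0 + 2(113.7) = 227.3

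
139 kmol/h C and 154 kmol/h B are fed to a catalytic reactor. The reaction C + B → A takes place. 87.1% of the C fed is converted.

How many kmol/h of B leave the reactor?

32.9 kmol/h

C reacted = 0.871 × 139 = 121.1 kmol/h; ν_C = −1, so ξ = 121.1/1 = 121.1 kmol/h.
Outlet amounts (n = n₀ + ν ξ):
  C: 139 − 1(121.1) = 17.93
  B: 154 − 1(121.1) = 32.93
  A: 0 + 1(121.1) = 121.1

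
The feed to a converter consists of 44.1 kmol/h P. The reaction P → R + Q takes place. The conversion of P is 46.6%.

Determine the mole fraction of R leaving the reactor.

P reacted = 0.466 × 44.1 = 20.55 kmol/h; ν_P = −1, so ξ = 20.55/1 = 20.55 kmol/h.
Outlet amounts (n = n₀ + ν ξ):
  P: 44.1 − 1(20.55) = 23.55
  R: 0 + 1(20.55) = 20.55
  Q: 0 + 1(20.55) = 20.55
Total out = 64.65 kmol/h; y_R = 20.55 / 64.65 = 0.3179.

0.318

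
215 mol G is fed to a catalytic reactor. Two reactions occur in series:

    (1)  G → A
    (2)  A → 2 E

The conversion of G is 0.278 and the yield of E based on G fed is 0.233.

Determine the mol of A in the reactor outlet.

Conversion of G: G consumed = 1ξ₁ = 0.278 × 215 → ξ₁ = 59.77 mol.
Yield of E: 2ξ₂ / 215 = 0.233 → ξ₂ = 25.05 mol.
Outlet amounts (n = n₀ + Σ ν·ξ):
  G: 215 − 1(59.77) = 155.2
  A: 0 + 1(59.77) − 1(25.05) = 34.72
  E: 0 + 2(25.05) = 50.1

34.7 mol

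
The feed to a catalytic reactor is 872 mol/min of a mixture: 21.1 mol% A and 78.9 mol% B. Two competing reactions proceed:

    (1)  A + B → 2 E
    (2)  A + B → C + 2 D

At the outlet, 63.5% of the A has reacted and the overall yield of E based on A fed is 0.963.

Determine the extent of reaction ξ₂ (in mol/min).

ξ₂ = 28.2 mol/min

Yield of E: 2ξ₁ / 184 = 0.963 → ξ₁ = 88.59 mol/min.
Conversion of A: 1ξ₁ + 1ξ₂ = 0.635 × 184 = 116.8 → ξ₂ = 28.24 mol/min.
Outlet amounts (n = n₀ + Σ ν·ξ):
  A: 184 − 1(88.59) − 1(28.24) = 67.16
  B: 688 − 1(88.59) − 1(28.24) = 571.2
  E: 0 + 2(88.59) = 177.2
  C: 0 + 1(28.24) = 28.24
  D: 0 + 2(28.24) = 56.49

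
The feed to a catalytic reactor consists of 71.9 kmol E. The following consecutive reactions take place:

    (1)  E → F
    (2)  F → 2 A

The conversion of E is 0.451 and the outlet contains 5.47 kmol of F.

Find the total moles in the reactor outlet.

Conversion of E: E consumed = 1ξ₁ = 0.451 × 71.9 → ξ₁ = 32.43 kmol.
F balance: n_F = 0 + 1ξ₁ − 1ξ₂ = 5.47 → ξ₂ = (1·32.43 − 5.47)/1 = 26.96 kmol.
Outlet amounts (n = n₀ + Σ ν·ξ):
  E: 71.9 − 1(32.43) = 39.47
  F: 0 + 1(32.43) − 1(26.96) = 5.47
  A: 0 + 2(26.96) = 53.91
Total out = 39.47 + 5.47 + 53.91 = 98.86 kmol.

98.9 kmol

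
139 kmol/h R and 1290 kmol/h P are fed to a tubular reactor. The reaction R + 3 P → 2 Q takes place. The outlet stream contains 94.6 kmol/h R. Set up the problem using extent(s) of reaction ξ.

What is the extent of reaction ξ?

For R: n = n₀ − 1ξ → 94.6 = 139 − 1ξ, giving ξ = 44.4 kmol/h.
Outlet amounts (n = n₀ + ν ξ):
  R: 139 − 1(44.4) = 94.6
  P: 1290 − 3(44.4) = 1157
  Q: 0 + 2(44.4) = 88.8

ξ = 44.4 kmol/h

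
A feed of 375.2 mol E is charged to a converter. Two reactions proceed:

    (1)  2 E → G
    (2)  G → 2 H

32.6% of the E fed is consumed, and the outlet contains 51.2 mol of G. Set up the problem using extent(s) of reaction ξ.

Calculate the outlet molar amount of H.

Conversion of E: E consumed = 2ξ₁ = 0.326 × 375.2 → ξ₁ = 61.16 mol.
G balance: n_G = 0 + 1ξ₁ − 1ξ₂ = 51.2 → ξ₂ = (1·61.16 − 51.2)/1 = 9.958 mol.
Outlet amounts (n = n₀ + Σ ν·ξ):
  E: 375.2 − 2(61.16) = 252.9
  G: 0 + 1(61.16) − 1(9.958) = 51.2
  H: 0 + 2(9.958) = 19.92

19.9 mol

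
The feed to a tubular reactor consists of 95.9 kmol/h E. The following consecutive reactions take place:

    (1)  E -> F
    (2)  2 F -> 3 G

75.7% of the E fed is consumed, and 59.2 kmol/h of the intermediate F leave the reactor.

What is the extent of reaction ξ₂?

Conversion of E: E consumed = 1ξ₁ = 0.757 × 95.9 → ξ₁ = 72.6 kmol/h.
F balance: n_F = 0 + 1ξ₁ − 2ξ₂ = 59.2 → ξ₂ = (1·72.6 − 59.2)/2 = 6.698 kmol/h.
Outlet amounts (n = n₀ + Σ ν·ξ):
  E: 95.9 − 1(72.6) = 23.3
  F: 0 + 1(72.6) − 2(6.698) = 59.2
  G: 0 + 3(6.698) = 20.09

ξ₂ = 6.7 kmol/h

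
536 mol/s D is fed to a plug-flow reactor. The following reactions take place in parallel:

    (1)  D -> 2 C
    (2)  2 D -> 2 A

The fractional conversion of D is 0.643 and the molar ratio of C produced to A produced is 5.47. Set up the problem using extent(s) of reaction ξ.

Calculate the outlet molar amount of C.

Conversion of D: D consumed = 0.643 × 536 = 344.6 mol/s = 1ξ₁ + 2ξ₂.
Selectivity: 2ξ₁ / (2ξ₂) = 5.47 → ξ₁ = 5.47 ξ₂.
Substitute: (1·5.47 + 2) ξ₂ = 344.6 → ξ₂ = 46.14 mol/s, ξ₁ = 252.4 mol/s.
Outlet amounts (n = n₀ + Σ ν·ξ):
  D: 536 − 1(252.4) − 2(46.14) = 191.4
  C: 0 + 2(252.4) = 504.7
  A: 0 + 2(46.14) = 92.28

505 mol/s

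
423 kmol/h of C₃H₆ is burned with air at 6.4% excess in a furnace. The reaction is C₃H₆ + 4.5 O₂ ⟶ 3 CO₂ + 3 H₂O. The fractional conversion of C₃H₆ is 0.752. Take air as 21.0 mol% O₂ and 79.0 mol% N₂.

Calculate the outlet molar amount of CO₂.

Stoichiometric O₂ = 4.5 × 423 = 1904 kmol/h; O₂ fed = 1904 × 1.064 = 2025 kmol/h.
N₂ fed = 2025 × 79/21 = 7619 kmol/h.
Fuel reacted = 0.752 × 423 → ξ = 318.1 kmol/h.
Outlet (n = n₀ + ν ξ):
  C₃H₆: 423 − 1(318.1) = 104.9
  O₂: 2025 − 4.5(318.1) = 593.9
  N₂: 7619 (inert)
  CO₂: 0 + 3(318.1) = 954.3
  H₂O: 0 + 3(318.1) = 954.3

954 kmol/h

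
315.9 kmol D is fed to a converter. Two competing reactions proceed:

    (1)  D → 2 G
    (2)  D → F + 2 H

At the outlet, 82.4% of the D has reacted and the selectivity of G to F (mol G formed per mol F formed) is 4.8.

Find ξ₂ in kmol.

Conversion of D: D consumed = 0.824 × 315.9 = 260.3 kmol = 1ξ₁ + 1ξ₂.
Selectivity: 2ξ₁ / (1ξ₂) = 4.8 → ξ₁ = 2.4 ξ₂.
Substitute: (1·2.4 + 1) ξ₂ = 260.3 → ξ₂ = 76.56 kmol, ξ₁ = 183.7 kmol.
Outlet amounts (n = n₀ + Σ ν·ξ):
  D: 315.9 − 1(183.7) − 1(76.56) = 55.6
  G: 0 + 2(183.7) = 367.5
  F: 0 + 1(76.56) = 76.56
  H: 0 + 2(76.56) = 153.1

ξ₂ = 76.6 kmol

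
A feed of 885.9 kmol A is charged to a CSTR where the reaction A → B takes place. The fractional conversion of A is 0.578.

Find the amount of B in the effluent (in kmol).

A reacted = 0.578 × 885.9 = 512.1 kmol; ν_A = −1, so ξ = 512.1/1 = 512.1 kmol.
Outlet amounts (n = n₀ + ν ξ):
  A: 885.9 − 1(512.1) = 373.8
  B: 0 + 1(512.1) = 512.1

512 kmol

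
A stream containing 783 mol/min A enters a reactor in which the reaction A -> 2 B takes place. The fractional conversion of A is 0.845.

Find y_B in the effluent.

A reacted = 0.845 × 783 = 661.6 mol/min; ν_A = −1, so ξ = 661.6/1 = 661.6 mol/min.
Outlet amounts (n = n₀ + ν ξ):
  A: 783 − 1(661.6) = 121.4
  B: 0 + 2(661.6) = 1323
Total out = 1445 mol/min; y_B = 1323 / 1445 = 0.916.

0.916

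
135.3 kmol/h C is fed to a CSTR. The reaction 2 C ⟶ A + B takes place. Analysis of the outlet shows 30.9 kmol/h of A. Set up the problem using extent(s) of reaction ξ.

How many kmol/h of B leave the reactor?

For A: n = n₀ + 1ξ → 30.9 = 0 + 1ξ, giving ξ = 30.9 kmol/h.
Outlet amounts (n = n₀ + ν ξ):
  C: 135.3 − 2(30.9) = 73.5
  A: 0 + 1(30.9) = 30.9
  B: 0 + 1(30.9) = 30.9

30.9 kmol/h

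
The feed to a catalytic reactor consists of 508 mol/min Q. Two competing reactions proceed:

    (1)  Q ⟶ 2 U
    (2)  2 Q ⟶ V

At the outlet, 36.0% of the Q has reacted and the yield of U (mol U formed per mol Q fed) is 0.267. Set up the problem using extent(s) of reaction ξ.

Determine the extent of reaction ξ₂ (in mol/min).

Yield of U: 2ξ₁ / 508 = 0.267 → ξ₁ = 67.82 mol/min.
Conversion of Q: 1ξ₁ + 2ξ₂ = 0.36 × 508 = 182.9 → ξ₂ = 57.53 mol/min.
Outlet amounts (n = n₀ + Σ ν·ξ):
  Q: 508 − 1(67.82) − 2(57.53) = 325.1
  U: 0 + 2(67.82) = 135.6
  V: 0 + 1(57.53) = 57.53

ξ₂ = 57.5 mol/min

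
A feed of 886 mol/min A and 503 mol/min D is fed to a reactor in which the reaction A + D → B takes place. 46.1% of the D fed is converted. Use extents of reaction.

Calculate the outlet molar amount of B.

D reacted = 0.461 × 503 = 231.9 mol/min; ν_D = −1, so ξ = 231.9/1 = 231.9 mol/min.
Outlet amounts (n = n₀ + ν ξ):
  A: 886 − 1(231.9) = 654.1
  D: 503 − 1(231.9) = 271.1
  B: 0 + 1(231.9) = 231.9

232 mol/min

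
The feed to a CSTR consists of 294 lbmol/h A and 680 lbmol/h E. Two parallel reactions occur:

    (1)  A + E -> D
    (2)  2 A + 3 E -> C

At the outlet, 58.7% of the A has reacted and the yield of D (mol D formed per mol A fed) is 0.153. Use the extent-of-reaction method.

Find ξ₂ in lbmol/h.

Yield of D: 1ξ₁ / 294 = 0.153 → ξ₁ = 44.98 lbmol/h.
Conversion of A: 1ξ₁ + 2ξ₂ = 0.587 × 294 = 172.6 → ξ₂ = 63.8 lbmol/h.
Outlet amounts (n = n₀ + Σ ν·ξ):
  A: 294 − 1(44.98) − 2(63.8) = 121.4
  E: 680 − 1(44.98) − 3(63.8) = 443.6
  D: 0 + 1(44.98) = 44.98
  C: 0 + 1(63.8) = 63.8

ξ₂ = 63.8 lbmol/h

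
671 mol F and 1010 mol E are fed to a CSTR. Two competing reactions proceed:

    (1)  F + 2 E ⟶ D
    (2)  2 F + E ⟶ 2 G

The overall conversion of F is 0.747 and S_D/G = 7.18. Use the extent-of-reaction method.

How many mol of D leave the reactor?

440 mol

Conversion of F: F consumed = 0.747 × 671 = 501.2 mol = 1ξ₁ + 2ξ₂.
Selectivity: 1ξ₁ / (2ξ₂) = 7.18 → ξ₁ = 14.36 ξ₂.
Substitute: (1·14.36 + 2) ξ₂ = 501.2 → ξ₂ = 30.64 mol, ξ₁ = 440 mol.
Outlet amounts (n = n₀ + Σ ν·ξ):
  F: 671 − 1(440) − 2(30.64) = 169.8
  E: 1010 − 2(440) − 1(30.64) = 99.44
  D: 0 + 1(440) = 440
  G: 0 + 2(30.64) = 61.28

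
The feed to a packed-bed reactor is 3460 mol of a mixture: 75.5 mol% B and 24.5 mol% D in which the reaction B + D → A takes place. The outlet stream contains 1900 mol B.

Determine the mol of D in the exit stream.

135 mol

For B: n = n₀ − 1ξ → 1900 = 2612 − 1ξ, giving ξ = 712.3 mol.
Outlet amounts (n = n₀ + ν ξ):
  B: 2612 − 1(712.3) = 1900
  D: 847.7 − 1(712.3) = 135.4
  A: 0 + 1(712.3) = 712.3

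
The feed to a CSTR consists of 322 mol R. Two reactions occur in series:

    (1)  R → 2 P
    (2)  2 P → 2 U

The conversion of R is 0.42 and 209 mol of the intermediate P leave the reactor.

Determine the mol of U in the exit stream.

Conversion of R: R consumed = 1ξ₁ = 0.42 × 322 → ξ₁ = 135.2 mol.
P balance: n_P = 0 + 2ξ₁ − 2ξ₂ = 209 → ξ₂ = (2·135.2 − 209)/2 = 30.74 mol.
Outlet amounts (n = n₀ + Σ ν·ξ):
  R: 322 − 1(135.2) = 186.8
  P: 0 + 2(135.2) − 2(30.74) = 209
  U: 0 + 2(30.74) = 61.48

61.5 mol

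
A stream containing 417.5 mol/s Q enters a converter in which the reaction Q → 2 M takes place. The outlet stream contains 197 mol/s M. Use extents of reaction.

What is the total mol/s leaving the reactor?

516 mol/s

For M: n = n₀ + 2ξ → 197 = 0 + 2ξ, giving ξ = 98.5 mol/s.
Outlet amounts (n = n₀ + ν ξ):
  Q: 417.5 − 1(98.5) = 319
  M: 0 + 2(98.5) = 197
Total out = 319 + 197 = 516 mol/s.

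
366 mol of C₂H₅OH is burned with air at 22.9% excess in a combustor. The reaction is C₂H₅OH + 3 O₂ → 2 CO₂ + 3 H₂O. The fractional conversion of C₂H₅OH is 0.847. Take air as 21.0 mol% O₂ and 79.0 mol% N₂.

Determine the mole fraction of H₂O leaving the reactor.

Stoichiometric O₂ = 3 × 366 = 1098 mol; O₂ fed = 1098 × 1.229 = 1349 mol.
N₂ fed = 1349 × 79/21 = 5076 mol.
Fuel reacted = 0.847 × 366 → ξ = 310 mol.
Outlet (n = n₀ + ν ξ):
  C₂H₅OH: 366 − 1(310) = 56
  O₂: 1349 − 3(310) = 419.4
  N₂: 5076 (inert)
  CO₂: 0 + 2(310) = 620
  H₂O: 0 + 3(310) = 930
Total out = 7102 mol; y_H₂O = 930 / 7102 = 0.131.

0.131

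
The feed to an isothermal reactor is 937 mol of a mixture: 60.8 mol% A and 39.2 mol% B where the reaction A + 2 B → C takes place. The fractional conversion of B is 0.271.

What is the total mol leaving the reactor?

B reacted = 0.271 × 367.3 = 99.54 mol; ν_B = −2, so ξ = 99.54/2 = 49.77 mol.
Outlet amounts (n = n₀ + ν ξ):
  A: 569.7 − 1(49.77) = 519.9
  B: 367.3 − 2(49.77) = 267.8
  C: 0 + 1(49.77) = 49.77
Total out = 519.9 + 267.8 + 49.77 = 837.5 mol.

837 mol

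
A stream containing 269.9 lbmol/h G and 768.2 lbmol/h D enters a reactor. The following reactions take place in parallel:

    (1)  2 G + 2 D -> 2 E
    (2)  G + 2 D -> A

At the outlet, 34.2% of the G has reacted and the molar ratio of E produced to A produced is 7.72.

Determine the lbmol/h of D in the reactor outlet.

Conversion of G: G consumed = 0.342 × 269.9 = 92.31 lbmol/h = 2ξ₁ + 1ξ₂.
Selectivity: 2ξ₁ / (1ξ₂) = 7.72 → ξ₁ = 3.86 ξ₂.
Substitute: (2·3.86 + 1) ξ₂ = 92.31 → ξ₂ = 10.59 lbmol/h, ξ₁ = 40.86 lbmol/h.
Outlet amounts (n = n₀ + Σ ν·ξ):
  G: 269.9 − 2(40.86) − 1(10.59) = 177.6
  D: 768.2 − 2(40.86) − 2(10.59) = 665.3
  E: 0 + 2(40.86) = 81.72
  A: 0 + 1(10.59) = 10.59

665 lbmol/h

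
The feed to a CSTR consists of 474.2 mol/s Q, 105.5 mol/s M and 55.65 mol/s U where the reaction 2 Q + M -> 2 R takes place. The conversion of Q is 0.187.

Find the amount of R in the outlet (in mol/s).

88.7 mol/s

Q reacted = 0.187 × 474.2 = 88.68 mol/s; ν_Q = −2, so ξ = 88.68/2 = 44.34 mol/s.
Outlet amounts (n = n₀ + ν ξ):
  Q: 474.2 − 2(44.34) = 385.5
  M: 105.5 − 1(44.34) = 61.16
  R: 0 + 2(44.34) = 88.68
  U: 55.65 (inert)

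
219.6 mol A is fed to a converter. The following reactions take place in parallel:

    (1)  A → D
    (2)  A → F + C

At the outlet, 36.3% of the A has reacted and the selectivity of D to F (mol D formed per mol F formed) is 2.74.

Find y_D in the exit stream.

Conversion of A: A consumed = 0.363 × 219.6 = 79.71 mol = 1ξ₁ + 1ξ₂.
Selectivity: 1ξ₁ / (1ξ₂) = 2.74 → ξ₁ = 2.74 ξ₂.
Substitute: (1·2.74 + 1) ξ₂ = 79.71 → ξ₂ = 21.31 mol, ξ₁ = 58.4 mol.
Outlet amounts (n = n₀ + Σ ν·ξ):
  A: 219.6 − 1(58.4) − 1(21.31) = 139.9
  D: 0 + 1(58.4) = 58.4
  F: 0 + 1(21.31) = 21.31
  C: 0 + 1(21.31) = 21.31
Total out = 240.9 mol; y_D = 58.4 / 240.9 = 0.2424.

0.242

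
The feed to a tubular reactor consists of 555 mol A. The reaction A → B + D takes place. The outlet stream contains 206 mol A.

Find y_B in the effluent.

0.386

For A: n = n₀ − 1ξ → 206 = 555 − 1ξ, giving ξ = 349 mol.
Outlet amounts (n = n₀ + ν ξ):
  A: 555 − 1(349) = 206
  B: 0 + 1(349) = 349
  D: 0 + 1(349) = 349
Total out = 904 mol; y_B = 349 / 904 = 0.3861.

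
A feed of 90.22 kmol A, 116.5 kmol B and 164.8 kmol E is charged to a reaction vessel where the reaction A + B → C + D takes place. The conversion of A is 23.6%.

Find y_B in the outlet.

A reacted = 0.236 × 90.22 = 21.29 kmol; ν_A = −1, so ξ = 21.29/1 = 21.29 kmol.
Outlet amounts (n = n₀ + ν ξ):
  A: 90.22 − 1(21.29) = 68.93
  B: 116.5 − 1(21.29) = 95.21
  C: 0 + 1(21.29) = 21.29
  D: 0 + 1(21.29) = 21.29
  E: 164.8 (inert)
Total out = 371.5 kmol; y_B = 95.21 / 371.5 = 0.2563.

0.256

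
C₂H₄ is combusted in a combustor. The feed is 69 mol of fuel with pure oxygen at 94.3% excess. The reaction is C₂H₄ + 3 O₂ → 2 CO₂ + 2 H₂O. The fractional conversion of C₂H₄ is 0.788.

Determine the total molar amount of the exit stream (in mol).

Stoichiometric O₂ = 3 × 69 = 207 mol; O₂ fed = 207 × 1.943 = 402.2 mol.
Fuel reacted = 0.788 × 69 → ξ = 54.37 mol.
Outlet (n = n₀ + ν ξ):
  C₂H₄: 69 − 1(54.37) = 14.63
  O₂: 402.2 − 3(54.37) = 239.1
  CO₂: 0 + 2(54.37) = 108.7
  H₂O: 0 + 2(54.37) = 108.7
Total out = 14.63 + 239.1 + 108.7 + 108.7 = 471.2 mol.

471 mol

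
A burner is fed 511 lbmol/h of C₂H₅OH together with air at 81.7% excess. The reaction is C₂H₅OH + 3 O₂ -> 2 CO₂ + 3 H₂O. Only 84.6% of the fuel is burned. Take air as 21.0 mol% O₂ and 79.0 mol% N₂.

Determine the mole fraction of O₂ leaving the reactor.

0.105

Stoichiometric O₂ = 3 × 511 = 1533 lbmol/h; O₂ fed = 1533 × 1.817 = 2785 lbmol/h.
N₂ fed = 2785 × 79/21 = 10480 lbmol/h.
Fuel reacted = 0.846 × 511 → ξ = 432.3 lbmol/h.
Outlet (n = n₀ + ν ξ):
  C₂H₅OH: 511 − 1(432.3) = 78.69
  O₂: 2785 − 3(432.3) = 1489
  N₂: 10480 (inert)
  CO₂: 0 + 2(432.3) = 864.6
  H₂O: 0 + 3(432.3) = 1297
Total out = 14210 lbmol/h; y_O₂ = 1489 / 14210 = 0.1048.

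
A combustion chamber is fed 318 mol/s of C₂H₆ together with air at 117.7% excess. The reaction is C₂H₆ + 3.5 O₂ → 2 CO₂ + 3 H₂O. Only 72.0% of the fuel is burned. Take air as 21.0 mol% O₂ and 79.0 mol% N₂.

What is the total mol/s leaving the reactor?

12000 mol/s

Stoichiometric O₂ = 3.5 × 318 = 1113 mol/s; O₂ fed = 1113 × 2.177 = 2423 mol/s.
N₂ fed = 2423 × 79/21 = 9115 mol/s.
Fuel reacted = 0.72 × 318 → ξ = 229 mol/s.
Outlet (n = n₀ + ν ξ):
  C₂H₆: 318 − 1(229) = 89.04
  O₂: 2423 − 3.5(229) = 1622
  N₂: 9115 (inert)
  CO₂: 0 + 2(229) = 457.9
  H₂O: 0 + 3(229) = 686.9
Total out = 89.04 + 1622 + 9115 + 457.9 + 686.9 = 11970 mol/s.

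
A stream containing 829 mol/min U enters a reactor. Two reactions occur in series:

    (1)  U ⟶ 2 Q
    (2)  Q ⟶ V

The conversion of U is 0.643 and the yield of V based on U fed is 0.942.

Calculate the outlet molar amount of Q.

285 mol/min

Conversion of U: U consumed = 1ξ₁ = 0.643 × 829 → ξ₁ = 533 mol/min.
Yield of V: 1ξ₂ / 829 = 0.942 → ξ₂ = 780.9 mol/min.
Outlet amounts (n = n₀ + Σ ν·ξ):
  U: 829 − 1(533) = 296
  Q: 0 + 2(533) − 1(780.9) = 285.2
  V: 0 + 1(780.9) = 780.9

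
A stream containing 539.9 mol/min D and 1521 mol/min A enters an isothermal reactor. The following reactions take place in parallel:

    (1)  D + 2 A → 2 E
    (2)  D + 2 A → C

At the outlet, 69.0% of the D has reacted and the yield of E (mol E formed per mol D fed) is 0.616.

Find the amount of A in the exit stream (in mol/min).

776 mol/min

Yield of E: 2ξ₁ / 539.9 = 0.616 → ξ₁ = 166.3 mol/min.
Conversion of D: 1ξ₁ + 1ξ₂ = 0.69 × 539.9 = 372.5 → ξ₂ = 206.2 mol/min.
Outlet amounts (n = n₀ + Σ ν·ξ):
  D: 539.9 − 1(166.3) − 1(206.2) = 167.4
  A: 1521 − 2(166.3) − 2(206.2) = 775.9
  E: 0 + 2(166.3) = 332.6
  C: 0 + 1(206.2) = 206.2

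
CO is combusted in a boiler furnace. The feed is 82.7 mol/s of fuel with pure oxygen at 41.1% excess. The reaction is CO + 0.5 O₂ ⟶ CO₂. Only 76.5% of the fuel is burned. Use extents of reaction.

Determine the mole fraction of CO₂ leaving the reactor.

Stoichiometric O₂ = 0.5 × 82.7 = 41.35 mol/s; O₂ fed = 41.35 × 1.411 = 58.34 mol/s.
Fuel reacted = 0.765 × 82.7 → ξ = 63.27 mol/s.
Outlet (n = n₀ + ν ξ):
  CO: 82.7 − 1(63.27) = 19.43
  O₂: 58.34 − 0.5(63.27) = 26.71
  CO₂: 0 + 1(63.27) = 63.27
Total out = 109.4 mol/s; y_CO₂ = 63.27 / 109.4 = 0.5782.

0.578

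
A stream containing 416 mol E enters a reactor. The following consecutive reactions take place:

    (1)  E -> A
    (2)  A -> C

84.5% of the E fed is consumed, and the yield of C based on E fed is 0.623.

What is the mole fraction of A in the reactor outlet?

0.222

Conversion of E: E consumed = 1ξ₁ = 0.845 × 416 → ξ₁ = 351.5 mol.
Yield of C: 1ξ₂ / 416 = 0.623 → ξ₂ = 259.2 mol.
Outlet amounts (n = n₀ + Σ ν·ξ):
  E: 416 − 1(351.5) = 64.48
  A: 0 + 1(351.5) − 1(259.2) = 92.35
  C: 0 + 1(259.2) = 259.2
Total out = 416 mol; y_A = 92.35 / 416 = 0.222.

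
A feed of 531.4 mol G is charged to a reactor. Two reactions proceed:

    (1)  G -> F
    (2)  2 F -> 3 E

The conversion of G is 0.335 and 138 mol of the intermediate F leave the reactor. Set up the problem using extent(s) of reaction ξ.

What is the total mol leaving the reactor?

Conversion of G: G consumed = 1ξ₁ = 0.335 × 531.4 → ξ₁ = 178 mol.
F balance: n_F = 0 + 1ξ₁ − 2ξ₂ = 138 → ξ₂ = (1·178 − 138)/2 = 20.01 mol.
Outlet amounts (n = n₀ + Σ ν·ξ):
  G: 531.4 − 1(178) = 353.4
  F: 0 + 1(178) − 2(20.01) = 138
  E: 0 + 3(20.01) = 60.03
Total out = 353.4 + 138 + 60.03 = 551.4 mol.

551 mol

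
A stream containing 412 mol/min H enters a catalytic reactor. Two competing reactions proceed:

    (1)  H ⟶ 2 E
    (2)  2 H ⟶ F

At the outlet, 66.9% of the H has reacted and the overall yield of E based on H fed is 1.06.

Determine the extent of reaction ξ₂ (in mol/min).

ξ₂ = 28.6 mol/min

Yield of E: 2ξ₁ / 412 = 1.06 → ξ₁ = 218.4 mol/min.
Conversion of H: 1ξ₁ + 2ξ₂ = 0.669 × 412 = 275.6 → ξ₂ = 28.63 mol/min.
Outlet amounts (n = n₀ + Σ ν·ξ):
  H: 412 − 1(218.4) − 2(28.63) = 136.4
  E: 0 + 2(218.4) = 436.7
  F: 0 + 1(28.63) = 28.63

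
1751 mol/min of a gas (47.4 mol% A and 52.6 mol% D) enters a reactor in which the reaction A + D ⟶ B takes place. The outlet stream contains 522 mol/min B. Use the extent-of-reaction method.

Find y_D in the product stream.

For B: n = n₀ + 1ξ → 522 = 0 + 1ξ, giving ξ = 522 mol/min.
Outlet amounts (n = n₀ + ν ξ):
  A: 830 − 1(522) = 308
  D: 921 − 1(522) = 399
  B: 0 + 1(522) = 522
Total out = 1229 mol/min; y_D = 399 / 1229 = 0.3247.

0.325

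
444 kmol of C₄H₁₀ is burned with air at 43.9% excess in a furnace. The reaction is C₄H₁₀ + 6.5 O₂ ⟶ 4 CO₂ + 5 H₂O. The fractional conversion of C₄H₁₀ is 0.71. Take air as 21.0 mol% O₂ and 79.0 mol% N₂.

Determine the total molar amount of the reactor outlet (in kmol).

20700 kmol

Stoichiometric O₂ = 6.5 × 444 = 2886 kmol; O₂ fed = 2886 × 1.439 = 4153 kmol.
N₂ fed = 4153 × 79/21 = 15620 kmol.
Fuel reacted = 0.71 × 444 → ξ = 315.2 kmol.
Outlet (n = n₀ + ν ξ):
  C₄H₁₀: 444 − 1(315.2) = 128.8
  O₂: 4153 − 6.5(315.2) = 2104
  N₂: 15620 (inert)
  CO₂: 0 + 4(315.2) = 1261
  H₂O: 0 + 5(315.2) = 1576
Total out = 128.8 + 2104 + 15620 + 1261 + 1576 = 20690 kmol.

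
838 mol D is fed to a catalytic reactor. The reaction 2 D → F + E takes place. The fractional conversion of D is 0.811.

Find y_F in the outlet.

D reacted = 0.811 × 838 = 679.6 mol; ν_D = −2, so ξ = 679.6/2 = 339.8 mol.
Outlet amounts (n = n₀ + ν ξ):
  D: 838 − 2(339.8) = 158.4
  F: 0 + 1(339.8) = 339.8
  E: 0 + 1(339.8) = 339.8
Total out = 838 mol; y_F = 339.8 / 838 = 0.4055.

0.406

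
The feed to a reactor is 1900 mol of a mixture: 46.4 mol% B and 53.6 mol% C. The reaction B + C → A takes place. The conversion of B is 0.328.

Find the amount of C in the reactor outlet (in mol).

729 mol

B reacted = 0.328 × 881.6 = 289.2 mol; ν_B = −1, so ξ = 289.2/1 = 289.2 mol.
Outlet amounts (n = n₀ + ν ξ):
  B: 881.6 − 1(289.2) = 592.4
  C: 1018 − 1(289.2) = 729.2
  A: 0 + 1(289.2) = 289.2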